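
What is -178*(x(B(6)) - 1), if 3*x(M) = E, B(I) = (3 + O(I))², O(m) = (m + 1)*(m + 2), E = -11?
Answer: 2492/3 ≈ 830.67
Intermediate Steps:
O(m) = (1 + m)*(2 + m)
B(I) = (5 + I² + 3*I)² (B(I) = (3 + (2 + I² + 3*I))² = (5 + I² + 3*I)²)
x(M) = -11/3 (x(M) = (⅓)*(-11) = -11/3)
-178*(x(B(6)) - 1) = -178*(-11/3 - 1) = -178*(-14/3) = 2492/3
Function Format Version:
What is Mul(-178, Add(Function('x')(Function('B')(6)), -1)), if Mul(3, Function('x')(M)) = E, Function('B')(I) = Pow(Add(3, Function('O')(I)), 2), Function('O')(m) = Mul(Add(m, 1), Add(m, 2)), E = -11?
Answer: Rational(2492, 3) ≈ 830.67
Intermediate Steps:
Function('O')(m) = Mul(Add(1, m), Add(2, m))
Function('B')(I) = Pow(Add(5, Pow(I, 2), Mul(3, I)), 2) (Function('B')(I) = Pow(Add(3, Add(2, Pow(I, 2), Mul(3, I))), 2) = Pow(Add(5, Pow(I, 2), Mul(3, I)), 2))
Function('x')(M) = Rational(-11, 3) (Function('x')(M) = Mul(Rational(1, 3), -11) = Rational(-11, 3))
Mul(-178, Add(Function('x')(Function('B')(6)), -1)) = Mul(-178, Add(Rational(-11, 3), -1)) = Mul(-178, Rational(-14, 3)) = Rational(2492, 3)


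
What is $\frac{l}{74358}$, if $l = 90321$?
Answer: $\frac{1771}{1458} \approx 1.2147$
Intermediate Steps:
$\frac{l}{74358} = \frac{90321}{74358} = 90321 \cdot \frac{1}{74358} = \frac{1771}{1458}$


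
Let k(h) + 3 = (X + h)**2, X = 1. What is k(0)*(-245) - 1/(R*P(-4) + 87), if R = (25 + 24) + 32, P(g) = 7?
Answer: 320459/654 ≈ 490.00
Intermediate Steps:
k(h) = -3 + (1 + h)**2
R = 81 (R = 49 + 32 = 81)
k(0)*(-245) - 1/(R*P(-4) + 87) = (-3 + (1 + 0)**2)*(-245) - 1/(81*7 + 87) = (-3 + 1**2)*(-245) - 1/(567 + 87) = (-3 + 1)*(-245) - 1/654 = -2*(-245) - 1*1/654 = 490 - 1/654 = 320459/654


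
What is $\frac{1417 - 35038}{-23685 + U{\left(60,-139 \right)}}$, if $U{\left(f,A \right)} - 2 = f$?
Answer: $\frac{33621}{23623} \approx 1.4232$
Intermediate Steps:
$U{\left(f,A \right)} = 2 + f$
$\frac{1417 - 35038}{-23685 + U{\left(60,-139 \right)}} = \frac{1417 - 35038}{-23685 + \left(2 + 60\right)} = - \frac{33621}{-23685 + 62} = - \frac{33621}{-23623} = \left(-33621\right) \left(- \frac{1}{23623}\right) = \frac{33621}{23623}$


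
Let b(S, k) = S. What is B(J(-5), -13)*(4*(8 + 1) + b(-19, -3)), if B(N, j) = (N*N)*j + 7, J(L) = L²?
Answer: -138006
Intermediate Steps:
B(N, j) = 7 + j*N² (B(N, j) = N²*j + 7 = j*N² + 7 = 7 + j*N²)
B(J(-5), -13)*(4*(8 + 1) + b(-19, -3)) = (7 - 13*((-5)²)²)*(4*(8 + 1) - 19) = (7 - 13*25²)*(4*9 - 19) = (7 - 13*625)*(36 - 19) = (7 - 8125)*17 = -8118*17 = -138006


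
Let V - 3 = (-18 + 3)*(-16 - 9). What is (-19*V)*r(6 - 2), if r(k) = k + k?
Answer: -57456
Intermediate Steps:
r(k) = 2*k
V = 378 (V = 3 + (-18 + 3)*(-16 - 9) = 3 - 15*(-25) = 3 + 375 = 378)
(-19*V)*r(6 - 2) = (-19*378)*(2*(6 - 2)) = -14364*4 = -7182*8 = -57456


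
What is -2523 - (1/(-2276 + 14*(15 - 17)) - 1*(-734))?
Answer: -7504127/2304 ≈ -3257.0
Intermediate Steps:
-2523 - (1/(-2276 + 14*(15 - 17)) - 1*(-734)) = -2523 - (1/(-2276 + 14*(-2)) + 734) = -2523 - (1/(-2276 - 28) + 734) = -2523 - (1/(-2304) + 734) = -2523 - (-1/2304 + 734) = -2523 - 1*1691135/2304 = -2523 - 1691135/2304 = -7504127/2304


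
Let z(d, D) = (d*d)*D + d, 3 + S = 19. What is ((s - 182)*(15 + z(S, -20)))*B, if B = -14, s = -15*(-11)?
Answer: -1211182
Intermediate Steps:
S = 16 (S = -3 + 19 = 16)
s = 165
z(d, D) = d + D*d² (z(d, D) = d²*D + d = D*d² + d = d + D*d²)
((s - 182)*(15 + z(S, -20)))*B = ((165 - 182)*(15 + 16*(1 - 20*16)))*(-14) = -17*(15 + 16*(1 - 320))*(-14) = -17*(15 + 16*(-319))*(-14) = -17*(15 - 5104)*(-14) = -17*(-5089)*(-14) = 86513*(-14) = -1211182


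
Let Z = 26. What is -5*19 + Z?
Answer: -69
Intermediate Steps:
-5*19 + Z = -5*19 + 26 = -95 + 26 = -69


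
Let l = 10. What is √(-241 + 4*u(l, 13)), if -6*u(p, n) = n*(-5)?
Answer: I*√1779/3 ≈ 14.059*I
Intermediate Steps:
u(p, n) = 5*n/6 (u(p, n) = -n*(-5)/6 = -(-5)*n/6 = 5*n/6)
√(-241 + 4*u(l, 13)) = √(-241 + 4*((⅚)*13)) = √(-241 + 4*(65/6)) = √(-241 + 130/3) = √(-593/3) = I*√1779/3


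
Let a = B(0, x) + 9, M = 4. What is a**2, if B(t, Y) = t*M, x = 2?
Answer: 81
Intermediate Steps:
B(t, Y) = 4*t (B(t, Y) = t*4 = 4*t)
a = 9 (a = 4*0 + 9 = 0 + 9 = 9)
a**2 = 9**2 = 81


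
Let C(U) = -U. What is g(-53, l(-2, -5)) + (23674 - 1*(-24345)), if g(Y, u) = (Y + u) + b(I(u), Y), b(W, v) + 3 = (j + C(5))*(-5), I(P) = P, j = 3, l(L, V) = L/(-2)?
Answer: 47974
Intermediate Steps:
l(L, V) = -L/2 (l(L, V) = L*(-½) = -L/2)
b(W, v) = 7 (b(W, v) = -3 + (3 - 1*5)*(-5) = -3 + (3 - 5)*(-5) = -3 - 2*(-5) = -3 + 10 = 7)
g(Y, u) = 7 + Y + u (g(Y, u) = (Y + u) + 7 = 7 + Y + u)
g(-53, l(-2, -5)) + (23674 - 1*(-24345)) = (7 - 53 - ½*(-2)) + (23674 - 1*(-24345)) = (7 - 53 + 1) + (23674 + 24345) = -45 + 48019 = 47974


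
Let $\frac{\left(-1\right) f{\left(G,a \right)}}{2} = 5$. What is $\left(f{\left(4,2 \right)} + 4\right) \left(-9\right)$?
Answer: $54$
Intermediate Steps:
$f{\left(G,a \right)} = -10$ ($f{\left(G,a \right)} = \left(-2\right) 5 = -10$)
$\left(f{\left(4,2 \right)} + 4\right) \left(-9\right) = \left(-10 + 4\right) \left(-9\right) = \left(-6\right) \left(-9\right) = 54$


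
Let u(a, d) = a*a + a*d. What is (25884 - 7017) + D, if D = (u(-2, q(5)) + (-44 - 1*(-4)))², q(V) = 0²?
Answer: 20163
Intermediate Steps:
q(V) = 0
u(a, d) = a² + a*d
D = 1296 (D = (-2*(-2 + 0) + (-44 - 1*(-4)))² = (-2*(-2) + (-44 + 4))² = (4 - 40)² = (-36)² = 1296)
(25884 - 7017) + D = (25884 - 7017) + 1296 = 18867 + 1296 = 20163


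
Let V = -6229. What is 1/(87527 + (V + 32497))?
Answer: 1/113795 ≈ 8.7877e-6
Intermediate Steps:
1/(87527 + (V + 32497)) = 1/(87527 + (-6229 + 32497)) = 1/(87527 + 26268) = 1/113795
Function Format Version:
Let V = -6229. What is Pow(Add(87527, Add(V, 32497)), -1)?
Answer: Rational(1, 113795) ≈ 8.7877e-6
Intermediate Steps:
Pow(Add(87527, Add(V, 32497)), -1) = Pow(Add(87527, Add(-6229, 32497)), -1) = Pow(Add(87527, 26268), -1) = Pow(113795, -1) = Rational(1, 113795)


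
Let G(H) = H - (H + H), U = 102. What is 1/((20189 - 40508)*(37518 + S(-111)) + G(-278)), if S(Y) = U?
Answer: -1/764400502 ≈ -1.3082e-9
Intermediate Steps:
S(Y) = 102
G(H) = -H (G(H) = H - 2*H = -H)
1/((20189 - 40508)*(37518 + S(-111)) + G(-278)) = 1/((20189 - 40508)*(37518 + 102) - 1*(-278)) = 1/(-20319*37620 + 278) = 1/(-764400780 + 278) = 1/(-764400502) = -1/764400502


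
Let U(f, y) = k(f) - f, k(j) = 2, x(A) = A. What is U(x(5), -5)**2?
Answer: 9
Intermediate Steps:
U(f, y) = 2 - f
U(x(5), -5)**2 = (2 - 1*5)**2 = (2 - 5)**2 = (-3)**2 = 9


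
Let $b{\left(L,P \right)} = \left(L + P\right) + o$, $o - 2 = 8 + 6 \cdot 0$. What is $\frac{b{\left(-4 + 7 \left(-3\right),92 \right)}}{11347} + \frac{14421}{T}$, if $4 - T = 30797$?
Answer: $- \frac{23037718}{49915453} \approx -0.46153$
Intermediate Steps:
$o = 10$ ($o = 2 + \left(8 + 6 \cdot 0\right) = 2 + \left(8 + 0\right) = 2 + 8 = 10$)
$T = -30793$ ($T = 4 - 30797 = -30793$)
$b{\left(L,P \right)} = 10 + L + P$ ($b{\left(L,P \right)} = \left(L + P\right) + 10 = 10 + L + P$)
$\frac{b{\left(-4 + 7 \left(-3\right),92 \right)}}{11347} + \frac{14421}{T} = \frac{10 + \left(-4 + 7 \left(-3\right)\right) + 92}{11347} + \frac{14421}{-30793} = \left(10 - 25 + 92\right) \frac{1}{11347} + 14421 \left(- \frac{1}{30793}\right) = \left(10 - 25 + 92\right) \frac{1}{11347} - \frac{14421}{30793} = 77 \cdot \frac{1}{11347} - \frac{14421}{30793} = \frac{11}{1621} - \frac{14421}{30793} = - \frac{23037718}{49915453}$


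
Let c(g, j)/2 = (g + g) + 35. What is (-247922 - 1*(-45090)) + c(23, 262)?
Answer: -202670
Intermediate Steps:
c(g, j) = 70 + 4*g (c(g, j) = 2*((g + g) + 35) = 2*(2*g + 35) = 2*(35 + 2*g) = 70 + 4*g)
(-247922 - 1*(-45090)) + c(23, 262) = (-247922 - 1*(-45090)) + (70 + 4*23) = (-247922 + 45090) + (70 + 92) = -202832 + 162 = -202670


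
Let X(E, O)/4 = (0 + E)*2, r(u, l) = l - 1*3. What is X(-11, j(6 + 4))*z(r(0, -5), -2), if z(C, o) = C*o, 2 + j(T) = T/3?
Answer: -1408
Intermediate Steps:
r(u, l) = -3 + l (r(u, l) = l - 3 = -3 + l)
j(T) = -2 + T/3
X(E, O) = 8*E (X(E, O) = 4*((0 + E)*2) = 4*(E*2) = 4*(2*E) = 8*E)
X(-11, j(6 + 4))*z(r(0, -5), -2) = (8*(-11))*((-3 - 5)*(-2)) = -(-704)*(-2) = -88*16 = -1408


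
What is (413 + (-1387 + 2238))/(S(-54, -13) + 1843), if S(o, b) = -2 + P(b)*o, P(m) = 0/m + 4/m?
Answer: 16432/24149 ≈ 0.68044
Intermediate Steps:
P(m) = 4/m (P(m) = 0 + 4/m = 4/m)
S(o, b) = -2 + 4*o/b (S(o, b) = -2 + (4/b)*o = -2 + 4*o/b)
(413 + (-1387 + 2238))/(S(-54, -13) + 1843) = (413 + (-1387 + 2238))/((-2 + 4*(-54)/(-13)) + 1843) = (413 + 851)/((-2 + 4*(-54)*(-1/13)) + 1843) = 1264/((-2 + 216/13) + 1843) = 1264/(190/13 + 1843) = 1264/(24149/13) = 1264*(13/24149) = 16432/24149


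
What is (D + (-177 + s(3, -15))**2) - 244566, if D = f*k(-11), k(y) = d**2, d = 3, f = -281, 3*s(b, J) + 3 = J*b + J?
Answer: -207891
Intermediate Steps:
s(b, J) = -1 + J/3 + J*b/3 (s(b, J) = -1 + (J*b + J)/3 = -1 + (J + J*b)/3 = -1 + (J/3 + J*b/3) = -1 + J/3 + J*b/3)
k(y) = 9 (k(y) = 3**2 = 9)
D = -2529 (D = -281*9 = -2529)
(D + (-177 + s(3, -15))**2) - 244566 = (-2529 + (-177 + (-1 + (1/3)*(-15) + (1/3)*(-15)*3))**2) - 244566 = (-2529 + (-177 + (-1 - 5 - 15))**2) - 244566 = (-2529 + (-177 - 21)**2) - 244566 = (-2529 + (-198)**2) - 244566 = (-2529 + 39204) - 244566 = 36675 - 244566 = -207891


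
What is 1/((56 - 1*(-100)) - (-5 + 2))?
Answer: 1/159 ≈ 0.0062893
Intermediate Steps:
1/((56 - 1*(-100)) - (-5 + 2)) = 1/((56 + 100) - 1*(-3)) = 1/(156 + 3) = 1/159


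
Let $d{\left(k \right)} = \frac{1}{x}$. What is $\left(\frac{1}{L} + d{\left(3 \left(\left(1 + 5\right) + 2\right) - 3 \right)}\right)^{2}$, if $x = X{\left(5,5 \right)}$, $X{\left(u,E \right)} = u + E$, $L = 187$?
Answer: $\frac{38809}{3496900} \approx 0.011098$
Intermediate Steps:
$X{\left(u,E \right)} = E + u$
$x = 10$ ($x = 5 + 5 = 10$)
$d{\left(k \right)} = \frac{1}{10}$
$\left(\frac{1}{L} + d{\left(3 \left(\left(1 + 5\right) + 2\right) - 3 \right)}\right)^{2} = \left(\frac{1}{187} + \frac{1}{10}\right)^{2} = \left(\frac{197}{1870}\right)^{2} = \frac{38809}{3496900}$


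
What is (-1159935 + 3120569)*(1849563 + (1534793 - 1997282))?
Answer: 2719544444916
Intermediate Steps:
(-1159935 + 3120569)*(1849563 + (1534793 - 1997282)) = 1960634*(1849563 - 462489) = 1960634*1387074 = 2719544444916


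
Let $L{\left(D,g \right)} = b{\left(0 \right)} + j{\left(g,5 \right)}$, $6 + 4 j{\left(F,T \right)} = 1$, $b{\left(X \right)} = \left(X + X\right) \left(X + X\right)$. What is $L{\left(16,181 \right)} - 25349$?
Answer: $- \frac{101401}{4} \approx -25350.0$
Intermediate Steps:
$b{\left(X \right)} = 4 X^{2}$ ($b{\left(X \right)} = 2 X 2 X = 4 X^{2}$)
$j{\left(F,T \right)} = - \frac{5}{4}$ ($j{\left(F,T \right)} = - \frac{3}{2} + \frac{1}{4} \cdot 1 = - \frac{3}{2} + \frac{1}{4} = - \frac{5}{4}$)
$L{\left(D,g \right)} = - \frac{5}{4}$ ($L{\left(D,g \right)} = 4 \cdot 0^{2} - \frac{5}{4} = 4 \cdot 0 - \frac{5}{4} = 0 - \frac{5}{4} = - \frac{5}{4}$)
$L{\left(16,181 \right)} - 25349 = - \frac{5}{4} - 25349 = - \frac{101401}{4}$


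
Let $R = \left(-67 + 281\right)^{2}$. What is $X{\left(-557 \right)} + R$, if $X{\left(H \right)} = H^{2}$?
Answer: $356045$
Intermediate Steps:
$R = 45796$ ($R = 214^{2} = 45796$)
$X{\left(-557 \right)} + R = \left(-557\right)^{2} + 45796 = 310249 + 45796 = 356045$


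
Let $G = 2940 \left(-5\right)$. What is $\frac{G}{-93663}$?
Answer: $\frac{4900}{31221} \approx 0.15695$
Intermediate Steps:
$G = -14700$
$\frac{G}{-93663} = - \frac{14700}{-93663} = \left(-14700\right) \left(- \frac{1}{93663}\right) = \frac{4900}{31221}$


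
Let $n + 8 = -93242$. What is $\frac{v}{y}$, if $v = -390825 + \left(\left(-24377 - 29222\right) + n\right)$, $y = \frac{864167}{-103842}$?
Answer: $\frac{55833143508}{864167} \approx 64609.0$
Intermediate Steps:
$n = -93250$ ($n = -8 - 93242 = -93250$)
$y = - \frac{864167}{103842}$ ($y = 864167 \left(- \frac{1}{103842}\right) = - \frac{864167}{103842} \approx -8.3219$)
$v = -537674$ ($v = -390825 - 146849 = -537674$)
$\frac{v}{y} = - \frac{537674}{- \frac{864167}{103842}} = \left(-537674\right) \left(- \frac{103842}{864167}\right) = \frac{55833143508}{864167}$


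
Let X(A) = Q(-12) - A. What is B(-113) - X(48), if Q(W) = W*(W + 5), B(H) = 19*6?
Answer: 78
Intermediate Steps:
B(H) = 114
Q(W) = W*(5 + W)
X(A) = 84 - A (X(A) = -12*(5 - 12) - A = -12*(-7) - A = 84 - A)
B(-113) - X(48) = 114 - (84 - 1*48) = 114 - (84 - 48) = 114 - 1*36 = 114 - 36 = 78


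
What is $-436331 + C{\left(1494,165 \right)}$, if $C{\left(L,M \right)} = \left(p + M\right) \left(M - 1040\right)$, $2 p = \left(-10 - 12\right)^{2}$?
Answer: $-792456$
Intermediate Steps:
$p = 242$ ($p = \frac{\left(-10 - 12\right)^{2}}{2} = \frac{\left(-22\right)^{2}}{2} = \frac{1}{2} \cdot 484 = 242$)
$C{\left(L,M \right)} = \left(-1040 + M\right) \left(242 + M\right)$ ($C{\left(L,M \right)} = \left(242 + M\right) \left(M - 1040\right) = \left(242 + M\right) \left(-1040 + M\right) = \left(-1040 + M\right) \left(242 + M\right)$)
$-436331 + C{\left(1494,165 \right)} = -436331 - \left(383350 - 27225\right) = -436331 - 356125 = -792456$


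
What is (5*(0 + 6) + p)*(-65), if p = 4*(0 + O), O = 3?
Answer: -2730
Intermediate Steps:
p = 12 (p = 4*(0 + 3) = 4*3 = 12)
(5*(0 + 6) + p)*(-65) = (5*(0 + 6) + 12)*(-65) = (5*6 + 12)*(-65) = (30 + 12)*(-65) = 42*(-65) = -2730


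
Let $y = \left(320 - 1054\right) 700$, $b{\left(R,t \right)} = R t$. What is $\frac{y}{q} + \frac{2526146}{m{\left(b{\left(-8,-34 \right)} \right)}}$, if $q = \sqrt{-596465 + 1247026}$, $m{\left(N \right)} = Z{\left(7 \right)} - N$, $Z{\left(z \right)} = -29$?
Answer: $- \frac{360878}{43} - \frac{513800 \sqrt{650561}}{650561} \approx -9029.5$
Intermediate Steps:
$y = -513800$ ($y = \left(-734\right) 700 = -513800$)
$m{\left(N \right)} = -29 - N$
$q = \sqrt{650561} \approx 806.57$
$\frac{y}{q} + \frac{2526146}{m{\left(b{\left(-8,-34 \right)} \right)}} = - \frac{513800}{\sqrt{650561}} + \frac{2526146}{-29 - \left(-8\right) \left(-34\right)} = - 513800 \frac{\sqrt{650561}}{650561} + \frac{2526146}{-29 - 272} = - \frac{513800 \sqrt{650561}}{650561} + \frac{2526146}{-29 - 272} = - \frac{513800 \sqrt{650561}}{650561} + \frac{2526146}{-301} = - \frac{513800 \sqrt{650561}}{650561} + 2526146 \left(- \frac{1}{301}\right) = - \frac{513800 \sqrt{650561}}{650561} - \frac{360878}{43} = - \frac{360878}{43} - \frac{513800 \sqrt{650561}}{650561}$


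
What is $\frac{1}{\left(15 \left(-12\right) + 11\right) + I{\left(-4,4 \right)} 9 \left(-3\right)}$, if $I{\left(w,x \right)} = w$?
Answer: $- \frac{1}{61} \approx -0.016393$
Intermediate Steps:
$\frac{1}{\left(15 \left(-12\right) + 11\right) + I{\left(-4,4 \right)} 9 \left(-3\right)} = \frac{1}{\left(15 \left(-12\right) + 11\right) - 4 \cdot 9 \left(-3\right)} = \frac{1}{\left(-180 + 11\right) - -108} = \frac{1}{-169 + 108} = \frac{1}{-61} = - \frac{1}{61}$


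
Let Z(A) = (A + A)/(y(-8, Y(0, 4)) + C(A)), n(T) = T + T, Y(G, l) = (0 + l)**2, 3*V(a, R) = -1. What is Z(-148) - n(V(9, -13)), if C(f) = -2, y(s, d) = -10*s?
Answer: -122/39 ≈ -3.1282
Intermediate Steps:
V(a, R) = -1/3 (V(a, R) = (1/3)*(-1) = -1/3)
Y(G, l) = l**2
n(T) = 2*T
Z(A) = A/39 (Z(A) = (A + A)/(-10*(-8) - 2) = (2*A)/(80 - 2) = (2*A)/78 = (2*A)*(1/78) = A/39)
Z(-148) - n(V(9, -13)) = (1/39)*(-148) - 2*(-1)/3 = -148/39 - 1*(-2/3) = -148/39 + 2/3 = -122/39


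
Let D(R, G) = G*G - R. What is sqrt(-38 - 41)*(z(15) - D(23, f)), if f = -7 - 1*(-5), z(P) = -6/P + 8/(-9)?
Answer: 797*I*sqrt(79)/45 ≈ 157.42*I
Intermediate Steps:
z(P) = -8/9 - 6/P (z(P) = -6/P + 8*(-1/9) = -6/P - 8/9 = -8/9 - 6/P)
f = -2 (f = -7 + 5 = -2)
D(R, G) = G**2 - R
sqrt(-38 - 41)*(z(15) - D(23, f)) = sqrt(-38 - 41)*((-8/9 - 6/15) - ((-2)**2 - 1*23)) = sqrt(-79)*((-8/9 - 6*1/15) - (4 - 23)) = (I*sqrt(79))*((-8/9 - 2/5) - 1*(-19)) = (I*sqrt(79))*(-58/45 + 19) = (I*sqrt(79))*(797/45) = 797*I*sqrt(79)/45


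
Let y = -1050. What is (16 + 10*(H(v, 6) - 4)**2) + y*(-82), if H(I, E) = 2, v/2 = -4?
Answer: 86156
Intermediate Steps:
v = -8 (v = 2*(-4) = -8)
(16 + 10*(H(v, 6) - 4)**2) + y*(-82) = (16 + 10*(2 - 4)**2) - 1050*(-82) = (16 + 10*(-2)**2) + 86100 = (16 + 10*4) + 86100 = (16 + 40) + 86100 = 56 + 86100 = 86156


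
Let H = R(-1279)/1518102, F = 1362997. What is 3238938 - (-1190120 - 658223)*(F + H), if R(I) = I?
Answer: 3824537975150528021/1518102 ≈ 2.5193e+12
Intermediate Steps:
H = -1279/1518102 ≈ -0.00084250
3238938 - (-1190120 - 658223)*(F + H) = 3238938 - (-1190120 - 658223)*(1362997 - 1279/1518102) = 3238938 - (-1848343)*2069168470415/1518102 = 3238938 - 1*(-3824533058112272345/1518102) = 3238938 + 3824533058112272345/1518102 = 3824537975150528021/1518102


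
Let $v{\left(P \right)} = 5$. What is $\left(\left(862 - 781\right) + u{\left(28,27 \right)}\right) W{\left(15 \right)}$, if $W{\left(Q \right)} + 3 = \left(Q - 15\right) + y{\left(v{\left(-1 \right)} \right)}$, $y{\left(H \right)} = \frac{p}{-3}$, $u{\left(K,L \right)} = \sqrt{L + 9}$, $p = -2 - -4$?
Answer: $-319$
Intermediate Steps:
$p = 2$ ($p = -2 + 4 = 2$)
$u{\left(K,L \right)} = \sqrt{9 + L}$
$y{\left(H \right)} = - \frac{2}{3}$ ($y{\left(H \right)} = \frac{2}{-3} = 2 \left(- \frac{1}{3}\right) = - \frac{2}{3}$)
$W{\left(Q \right)} = - \frac{56}{3} + Q$ ($W{\left(Q \right)} = -3 + \left(\left(Q - 15\right) - \frac{2}{3}\right) = -3 + \left(\left(-15 + Q\right) - \frac{2}{3}\right) = -3 + \left(- \frac{47}{3} + Q\right) = - \frac{56}{3} + Q$)
$\left(\left(862 - 781\right) + u{\left(28,27 \right)}\right) W{\left(15 \right)} = \left(\left(862 - 781\right) + \sqrt{9 + 27}\right) \left(- \frac{56}{3} + 15\right) = \left(81 + \sqrt{36}\right) \left(- \frac{11}{3}\right) = \left(81 + 6\right) \left(- \frac{11}{3}\right) = 87 \left(- \frac{11}{3}\right) = -319$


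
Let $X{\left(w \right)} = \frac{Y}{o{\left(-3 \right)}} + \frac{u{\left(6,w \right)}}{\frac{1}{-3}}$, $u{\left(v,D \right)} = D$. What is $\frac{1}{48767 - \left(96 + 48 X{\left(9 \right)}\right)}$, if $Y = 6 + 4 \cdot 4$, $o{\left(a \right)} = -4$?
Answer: $\frac{1}{50231} \approx 1.9908 \cdot 10^{-5}$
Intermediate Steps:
$Y = 22$ ($Y = 6 + 16 = 22$)
$X{\left(w \right)} = - \frac{11}{2} - 3 w$ ($X{\left(w \right)} = \frac{22}{-4} + \frac{w}{\frac{1}{-3}} = 22 \left(- \frac{1}{4}\right) + \frac{w}{- \frac{1}{3}} = - \frac{11}{2} + w \left(-3\right) = - \frac{11}{2} - 3 w$)
$\frac{1}{48767 - \left(96 + 48 X{\left(9 \right)}\right)} = \frac{1}{48767 - \left(96 + 48 \left(- \frac{11}{2} - 27\right)\right)} = \frac{1}{48767 - -1464} = \frac{1}{48767 + \left(1560 - 96\right)} = \frac{1}{48767 + 1464} = \frac{1}{50231}$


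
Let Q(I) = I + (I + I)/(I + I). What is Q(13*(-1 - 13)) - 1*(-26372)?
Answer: 26191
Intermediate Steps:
Q(I) = 1 + I (Q(I) = I + (2*I)/((2*I)) = I + (2*I)*(1/(2*I)) = I + 1 = 1 + I)
Q(13*(-1 - 13)) - 1*(-26372) = (1 + 13*(-1 - 13)) - 1*(-26372) = (1 + 13*(-14)) + 26372 = (1 - 182) + 26372 = -181 + 26372 = 26191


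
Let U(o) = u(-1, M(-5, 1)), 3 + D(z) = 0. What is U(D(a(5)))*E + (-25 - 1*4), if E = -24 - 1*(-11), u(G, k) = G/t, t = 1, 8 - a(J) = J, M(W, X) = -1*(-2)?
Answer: -16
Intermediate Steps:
M(W, X) = 2
a(J) = 8 - J
D(z) = -3 (D(z) = -3 + 0 = -3)
u(G, k) = G (u(G, k) = G/1 = G*1 = G)
U(o) = -1
E = -13 (E = -24 + 11 = -13)
U(D(a(5)))*E + (-25 - 1*4) = -1*(-13) + (-25 - 1*4) = 13 + (-25 - 4) = 13 - 29 = -16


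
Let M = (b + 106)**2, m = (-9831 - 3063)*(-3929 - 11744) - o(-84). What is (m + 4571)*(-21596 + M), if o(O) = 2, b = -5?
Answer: -2302840972245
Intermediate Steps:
m = 202087660 (m = (-9831 - 3063)*(-3929 - 11744) - 1*2 = -12894*(-15673) - 2 = 202087662 - 2 = 202087660)
M = 10201 (M = (-5 + 106)**2 = 101**2 = 10201)
(m + 4571)*(-21596 + M) = (202087660 + 4571)*(-21596 + 10201) = 202092231*(-11395) = -2302840972245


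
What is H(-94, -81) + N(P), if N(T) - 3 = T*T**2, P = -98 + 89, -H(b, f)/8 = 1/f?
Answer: -58798/81 ≈ -725.90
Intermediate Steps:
H(b, f) = -8/f
P = -9
N(T) = 3 + T**3 (N(T) = 3 + T*T**2 = 3 + T**3)
H(-94, -81) + N(P) = -8/(-81) + (3 + (-9)**3) = -8*(-1/81) + (3 - 729) = 8/81 - 726 = -58798/81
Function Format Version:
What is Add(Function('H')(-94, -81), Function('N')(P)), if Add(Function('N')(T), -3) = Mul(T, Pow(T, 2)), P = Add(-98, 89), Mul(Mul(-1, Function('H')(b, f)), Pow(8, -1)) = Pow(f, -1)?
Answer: Rational(-58798, 81) ≈ -725.90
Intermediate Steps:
Function('H')(b, f) = Mul(-8, Pow(f, -1))
P = -9
Function('N')(T) = Add(3, Pow(T, 3)) (Function('N')(T) = Add(3, Mul(T, Pow(T, 2))) = Add(3, Pow(T, 3)))
Add(Function('H')(-94, -81), Function('N')(P)) = Add(Mul(-8, Pow(-81, -1)), Add(3, Pow(-9, 3))) = Add(Mul(-8, Rational(-1, 81)), Add(3, -729)) = Add(Rational(8, 81), -726) = Rational(-58798, 81)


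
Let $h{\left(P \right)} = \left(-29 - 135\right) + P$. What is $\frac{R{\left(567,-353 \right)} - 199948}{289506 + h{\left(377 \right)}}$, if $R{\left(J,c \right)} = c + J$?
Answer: $- \frac{66578}{96573} \approx -0.68941$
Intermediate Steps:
$h{\left(P \right)} = -164 + P$
$R{\left(J,c \right)} = J + c$
$\frac{R{\left(567,-353 \right)} - 199948}{289506 + h{\left(377 \right)}} = \frac{\left(567 - 353\right) - 199948}{289506 + \left(-164 + 377\right)} = \frac{214 - 199948}{289506 + 213} = - \frac{199734}{289719} = \left(-199734\right) \frac{1}{289719} = - \frac{66578}{96573}$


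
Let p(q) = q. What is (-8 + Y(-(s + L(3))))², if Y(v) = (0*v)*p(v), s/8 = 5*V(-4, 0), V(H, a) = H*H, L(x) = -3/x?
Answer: 64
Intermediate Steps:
V(H, a) = H²
s = 640 (s = 8*(5*(-4)²) = 8*(5*16) = 8*80 = 640)
Y(v) = 0 (Y(v) = (0*v)*v = 0*v = 0)
(-8 + Y(-(s + L(3))))² = (-8 + 0)² = (-8)² = 64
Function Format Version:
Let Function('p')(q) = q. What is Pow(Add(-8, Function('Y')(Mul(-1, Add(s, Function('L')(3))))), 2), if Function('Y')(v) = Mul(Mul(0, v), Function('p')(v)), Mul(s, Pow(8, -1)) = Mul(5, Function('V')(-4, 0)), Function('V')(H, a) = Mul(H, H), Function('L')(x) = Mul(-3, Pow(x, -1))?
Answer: 64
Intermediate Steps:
Function('V')(H, a) = Pow(H, 2)
s = 640 (s = Mul(8, Mul(5, Pow(-4, 2))) = Mul(8, Mul(5, 16)) = Mul(8, 80) = 640)
Function('Y')(v) = 0 (Function('Y')(v) = Mul(Mul(0, v), v) = Mul(0, v) = 0)
Pow(Add(-8, Function('Y')(Mul(-1, Add(s, Function('L')(3))))), 2) = Pow(Add(-8, 0), 2) = Pow(-8, 2) = 64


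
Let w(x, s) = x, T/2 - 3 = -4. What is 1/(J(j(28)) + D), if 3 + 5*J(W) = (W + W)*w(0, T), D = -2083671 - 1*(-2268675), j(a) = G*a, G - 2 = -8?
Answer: 5/925017 ≈ 5.4053e-6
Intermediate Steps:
T = -2 (T = 6 + 2*(-4) = 6 - 8 = -2)
G = -6 (G = 2 - 8 = -6)
j(a) = -6*a
D = 185004 (D = -2083671 + 2268675 = 185004)
J(W) = -3/5 (J(W) = -3/5 + ((W + W)*0)/5 = -3/5 + ((2*W)*0)/5 = -3/5 + (1/5)*0 = -3/5 + 0 = -3/5)
1/(J(j(28)) + D) = 1/(-3/5 + 185004) = 1/(925017/5) = 5/925017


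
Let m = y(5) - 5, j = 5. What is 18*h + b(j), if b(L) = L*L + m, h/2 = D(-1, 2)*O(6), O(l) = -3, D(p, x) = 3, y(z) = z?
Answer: -299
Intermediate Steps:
m = 0 (m = 5 - 5 = 0)
h = -18 (h = 2*(3*(-3)) = 2*(-9) = -18)
b(L) = L**2 (b(L) = L*L + 0 = L**2 + 0 = L**2)
18*h + b(j) = 18*(-18) + 5**2 = -324 + 25 = -299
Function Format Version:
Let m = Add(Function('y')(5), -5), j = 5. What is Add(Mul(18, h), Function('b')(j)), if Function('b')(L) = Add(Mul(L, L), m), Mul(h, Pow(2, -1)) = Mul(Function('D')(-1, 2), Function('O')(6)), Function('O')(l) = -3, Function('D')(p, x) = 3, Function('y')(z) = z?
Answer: -299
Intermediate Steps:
m = 0 (m = Add(5, -5) = 0)
h = -18 (h = Mul(2, Mul(3, -3)) = Mul(2, -9) = -18)
Function('b')(L) = Pow(L, 2) (Function('b')(L) = Add(Mul(L, L), 0) = Add(Pow(L, 2), 0) = Pow(L, 2))
Add(Mul(18, h), Function('b')(j)) = Add(Mul(18, -18), Pow(5, 2)) = Add(-324, 25) = -299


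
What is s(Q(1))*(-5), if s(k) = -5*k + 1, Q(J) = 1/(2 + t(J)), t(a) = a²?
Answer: 10/3 ≈ 3.3333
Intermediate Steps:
Q(J) = 1/(2 + J²)
s(k) = 1 - 5*k
s(Q(1))*(-5) = (1 - 5/(2 + 1²))*(-5) = (1 - 5/(2 + 1))*(-5) = (1 - 5/3)*(-5) = -⅔*(-5) = 10/3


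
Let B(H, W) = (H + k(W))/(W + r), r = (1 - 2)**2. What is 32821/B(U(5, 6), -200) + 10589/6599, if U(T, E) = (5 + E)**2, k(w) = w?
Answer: 43101406552/521321 ≈ 82677.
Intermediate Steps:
r = 1 (r = (-1)**2 = 1)
B(H, W) = (H + W)/(1 + W) (B(H, W) = (H + W)/(W + 1) = (H + W)/(1 + W))
32821/B(U(5, 6), -200) + 10589/6599 = 32821/((((5 + 6)**2 - 200)/(1 - 200))) + 10589/6599 = 32821/(((11**2 - 200)/(-199))) + 10589*(1/6599) = 32821/((-(121 - 200)/199)) + 10589/6599 = 32821/((-1/199*(-79))) + 10589/6599 = 32821/(79/199) + 10589/6599 = 32821*(199/79) + 10589/6599 = 6531379/79 + 10589/6599 = 43101406552/521321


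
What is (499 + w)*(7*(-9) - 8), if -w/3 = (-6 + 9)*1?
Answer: -34790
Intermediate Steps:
w = -9 (w = -3*(-6 + 9) = -9 ≈ -9.0000)
(499 + w)*(7*(-9) - 8) = (499 - 9)*(7*(-9) - 8) = 490*(-63 - 8) = 490*(-71) = -34790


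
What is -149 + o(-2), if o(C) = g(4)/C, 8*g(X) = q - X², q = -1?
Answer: -2367/16 ≈ -147.94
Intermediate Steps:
g(X) = -⅛ - X²/8 (g(X) = (-1 - X²)/8 = -⅛ - X²/8)
o(C) = -17/(8*C) (o(C) = (-⅛ - ⅛*4²)/C = (-⅛ - ⅛*16)/C = (-⅛ - 2)/C = -17/(8*C))
-149 + o(-2) = -149 - 17/8/(-2) = -149 - 17/8*(-½) = -149 + 17/16 = -2367/16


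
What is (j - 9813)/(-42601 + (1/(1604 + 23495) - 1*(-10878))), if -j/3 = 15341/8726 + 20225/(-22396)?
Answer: 8024281230213549/25933736048979616 ≈ 0.30941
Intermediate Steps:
j = -250640529/97713748 (j = -3*(15341/8726 + 20225/(-22396)) = -3*(15341*(1/8726) + 20225*(-1/22396)) = -3*(15341/8726 - 20225/22396) = -3*83546843/97713748 = -250640529/97713748 ≈ -2.5650)
(j - 9813)/(-42601 + (1/(1604 + 23495) - 1*(-10878))) = (-250640529/97713748 - 9813)/(-42601 + (1/(1604 + 23495) - 1*(-10878))) = -959115649653/(97713748*(-42601 + (1/25099 + 10878))) = -959115649653/(97713748*(-42601 + 273026923/25099)) = -959115649653/(97713748*(-796215576/25099)) = -959115649653/97713748*(-25099/796215576) = 8024281230213549/25933736048979616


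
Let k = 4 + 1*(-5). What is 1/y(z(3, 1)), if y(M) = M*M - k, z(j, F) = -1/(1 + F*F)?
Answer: 4/5 ≈ 0.80000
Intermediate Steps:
z(j, F) = -1/(1 + F**2)
k = -1 (k = 4 - 5 = -1)
y(M) = 1 + M**2 (y(M) = M*M - 1*(-1) = M**2 + 1 = 1 + M**2)
1/y(z(3, 1)) = 1/(1 + (-1/(1 + 1**2))**2) = 1/(1 + (-1/(1 + 1))**2) = 1/(1 + (-1/2)**2) = 1/(1 + 1/4) = 1/(5/4) = 4/5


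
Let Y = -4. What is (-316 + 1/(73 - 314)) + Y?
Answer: -77121/241 ≈ -320.00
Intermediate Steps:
(-316 + 1/(73 - 314)) + Y = (-316 + 1/(73 - 314)) - 4 = (-316 + 1/(-241)) - 4 = (-316 - 1/241) - 4 = -76157/241 - 4 = -77121/241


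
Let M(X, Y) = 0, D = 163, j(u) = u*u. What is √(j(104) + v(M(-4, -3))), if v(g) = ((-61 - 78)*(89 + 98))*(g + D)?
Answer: I*√4226043 ≈ 2055.7*I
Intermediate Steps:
j(u) = u²
v(g) = -4236859 - 25993*g (v(g) = ((-61 - 78)*(89 + 98))*(g + 163) = (-139*187)*(163 + g) = -25993*(163 + g) = -4236859 - 25993*g)
√(j(104) + v(M(-4, -3))) = √(104² + (-4236859 - 25993*0)) = √(10816 + (-4236859 + 0)) = √(10816 - 4236859) = √(-4226043) = I*√4226043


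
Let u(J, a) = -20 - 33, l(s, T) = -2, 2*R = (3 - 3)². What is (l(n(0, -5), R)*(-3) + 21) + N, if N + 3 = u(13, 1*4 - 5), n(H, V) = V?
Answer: -29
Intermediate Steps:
R = 0 (R = (3 - 3)²/2 = (½)*0² = (½)*0 = 0)
u(J, a) = -53
N = -56 (N = -3 - 53 = -56)
(l(n(0, -5), R)*(-3) + 21) + N = (-2*(-3) + 21) - 56 = (6 + 21) - 56 = 27 - 56 = -29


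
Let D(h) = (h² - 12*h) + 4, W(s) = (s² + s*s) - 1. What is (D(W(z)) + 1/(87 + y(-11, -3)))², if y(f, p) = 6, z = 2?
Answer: 8305924/8649 ≈ 960.33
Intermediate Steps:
W(s) = -1 + 2*s² (W(s) = (s² + s²) - 1 = 2*s² - 1 = -1 + 2*s²)
D(h) = 4 + h² - 12*h
(D(W(z)) + 1/(87 + y(-11, -3)))² = ((4 + (-1 + 2*2²)² - 12*(-1 + 2*2²)) + 1/(87 + 6))² = ((4 + (-1 + 2*4)² - 12*(-1 + 2*4)) + 1/93)² = ((4 + (-1 + 8)² - 12*(-1 + 8)) + 1/93)² = ((4 + 7² - 12*7) + 1/93)² = ((4 + 49 - 84) + 1/93)² = (-31 + 1/93)² = (-2882/93)² = 8305924/8649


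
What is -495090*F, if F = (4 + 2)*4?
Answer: -11882160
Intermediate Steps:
F = 24 (F = 6*4 = 24)
-495090*F = -495090*24 = -11882160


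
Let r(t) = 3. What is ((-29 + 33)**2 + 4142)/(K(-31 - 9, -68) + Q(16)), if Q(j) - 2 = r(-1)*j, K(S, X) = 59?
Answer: 4158/109 ≈ 38.147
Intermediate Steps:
Q(j) = 2 + 3*j
((-29 + 33)**2 + 4142)/(K(-31 - 9, -68) + Q(16)) = ((-29 + 33)**2 + 4142)/(59 + (2 + 3*16)) = (4**2 + 4142)/(59 + (2 + 48)) = (16 + 4142)/(59 + 50) = 4158/109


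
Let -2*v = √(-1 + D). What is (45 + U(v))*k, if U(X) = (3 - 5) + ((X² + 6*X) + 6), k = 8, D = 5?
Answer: 352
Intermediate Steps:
v = -1 (v = -√(-1 + 5)/2 = -√4/2 = -½*2 = -1)
U(X) = 4 + X² + 6*X (U(X) = -2 + (6 + X² + 6*X) = 4 + X² + 6*X)
(45 + U(v))*k = (45 + (4 + (-1)² + 6*(-1)))*8 = (45 + (4 + 1 - 6))*8 = (45 - 1)*8 = 44*8 = 352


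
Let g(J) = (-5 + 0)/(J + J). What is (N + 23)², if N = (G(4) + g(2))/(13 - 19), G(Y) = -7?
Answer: 38025/64 ≈ 594.14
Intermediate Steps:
g(J) = -5/(2*J) (g(J) = -5*1/(2*J) = -5/(2*J))
N = 11/8 (N = (-7 - 5/2/2)/(13 - 19) = (-7 - 5/2*½)/(-6) = (-7 - 5/4)*(-⅙) = -33/4*(-⅙) = 11/8 ≈ 1.3750)
(N + 23)² = (11/8 + 23)² = (195/8)² = 38025/64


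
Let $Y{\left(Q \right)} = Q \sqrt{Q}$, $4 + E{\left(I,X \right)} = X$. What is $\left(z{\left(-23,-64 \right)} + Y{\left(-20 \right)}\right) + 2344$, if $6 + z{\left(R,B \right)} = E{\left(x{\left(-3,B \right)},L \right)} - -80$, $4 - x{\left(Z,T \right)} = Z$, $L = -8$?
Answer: $2406 - 40 i \sqrt{5} \approx 2406.0 - 89.443 i$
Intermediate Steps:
$x{\left(Z,T \right)} = 4 - Z$
$E{\left(I,X \right)} = -4 + X$
$Y{\left(Q \right)} = Q^{\frac{3}{2}}$
$z{\left(R,B \right)} = 62$ ($z{\left(R,B \right)} = -6 - -68 = -6 + \left(-12 + 80\right) = -6 + 68 = 62$)
$\left(z{\left(-23,-64 \right)} + Y{\left(-20 \right)}\right) + 2344 = \left(62 + \left(-20\right)^{\frac{3}{2}}\right) + 2344 = \left(62 - 40 i \sqrt{5}\right) + 2344 = 2406 - 40 i \sqrt{5}$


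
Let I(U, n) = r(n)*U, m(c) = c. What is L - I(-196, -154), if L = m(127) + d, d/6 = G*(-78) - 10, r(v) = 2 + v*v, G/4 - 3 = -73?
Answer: 4779835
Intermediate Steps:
G = -280 (G = 12 + 4*(-73) = 12 - 292 = -280)
r(v) = 2 + v**2
d = 130980 (d = 6*(-280*(-78) - 10) = 6*(21840 - 10) = 6*21830 = 130980)
I(U, n) = U*(2 + n**2) (I(U, n) = (2 + n**2)*U = U*(2 + n**2))
L = 131107 (L = 127 + 130980 = 131107)
L - I(-196, -154) = 131107 - (-196)*(2 + (-154)**2) = 131107 - (-196)*(2 + 23716) = 131107 - (-196)*23718 = 131107 - 1*(-4648728) = 131107 + 4648728 = 4779835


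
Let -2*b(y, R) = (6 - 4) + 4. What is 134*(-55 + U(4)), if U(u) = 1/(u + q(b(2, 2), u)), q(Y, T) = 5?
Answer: -66196/9 ≈ -7355.1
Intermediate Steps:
b(y, R) = -3 (b(y, R) = -((6 - 4) + 4)/2 = -(2 + 4)/2 = -1/2*6 = -3)
U(u) = 1/(5 + u) (U(u) = 1/(u + 5) = 1/(5 + u))
134*(-55 + U(4)) = 134*(-55 + 1/(5 + 4)) = 134*(-55 + 1/9) = 134*(-494/9) = -66196/9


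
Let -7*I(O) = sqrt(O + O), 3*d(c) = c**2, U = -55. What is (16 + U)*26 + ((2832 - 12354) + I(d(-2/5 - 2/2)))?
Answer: -10536 - sqrt(6)/15 ≈ -10536.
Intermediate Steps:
d(c) = c**2/3
I(O) = -sqrt(2)*sqrt(O)/7 (I(O) = -sqrt(O + O)/7 = -sqrt(2)*sqrt(O)/7)
(16 + U)*26 + ((2832 - 12354) + I(d(-2/5 - 2/2))) = (16 - 55)*26 + ((2832 - 12354) - sqrt(2)*sqrt((-2/5 - 2/2)**2/3)/7) = -39*26 + (-9522 - sqrt(2)*sqrt((-2*1/5 - 2*1/2)**2/3)/7) = -1014 + (-9522 - sqrt(2)*sqrt((-2/5 - 1)**2/3)/7) = -1014 + (-9522 - sqrt(2)*sqrt((-7/5)**2/3)/7) = -1014 + (-9522 - sqrt(2)*sqrt((1/3)*(49/25))/7) = -1014 + (-9522 - sqrt(2)*sqrt(49/75)/7) = -1014 + (-9522 - sqrt(2)*7*sqrt(3)/15/7) = -1014 + (-9522 - sqrt(6)/15) = -10536 - sqrt(6)/15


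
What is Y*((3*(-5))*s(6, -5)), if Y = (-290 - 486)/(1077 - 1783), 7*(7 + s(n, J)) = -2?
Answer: 296820/2471 ≈ 120.12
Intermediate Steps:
s(n, J) = -51/7 (s(n, J) = -7 + (1/7)*(-2) = -7 - 2/7 = -51/7)
Y = 388/353 (Y = -776/(-706) = -776*(-1/706) = 388/353 ≈ 1.0991)
Y*((3*(-5))*s(6, -5)) = 388*((3*(-5))*(-51/7))/353 = 388*(-15*(-51/7))/353 = (388/353)*(765/7) = 296820/2471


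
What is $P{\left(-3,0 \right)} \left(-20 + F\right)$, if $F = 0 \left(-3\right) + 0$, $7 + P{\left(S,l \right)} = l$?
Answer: $140$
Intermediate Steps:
$P{\left(S,l \right)} = -7 + l$
$F = 0$ ($F = 0 + 0 = 0$)
$P{\left(-3,0 \right)} \left(-20 + F\right) = \left(-7 + 0\right) \left(-20 + 0\right) = \left(-7\right) \left(-20\right) = 140$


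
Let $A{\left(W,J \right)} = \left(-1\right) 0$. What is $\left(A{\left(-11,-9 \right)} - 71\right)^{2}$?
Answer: $5041$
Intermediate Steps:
$A{\left(W,J \right)} = 0$
$\left(A{\left(-11,-9 \right)} - 71\right)^{2} = \left(0 - 71\right)^{2} = \left(-71\right)^{2} = 5041$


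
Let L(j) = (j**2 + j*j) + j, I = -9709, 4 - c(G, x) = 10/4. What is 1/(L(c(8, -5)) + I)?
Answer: -1/9703 ≈ -0.00010306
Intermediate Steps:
c(G, x) = 3/2 (c(G, x) = 4 - 10/4 = 4 - 1*5/2 = 4 - 5/2 = 3/2)
L(j) = j + 2*j**2 (L(j) = (j**2 + j**2) + j = 2*j**2 + j = j + 2*j**2)
1/(L(c(8, -5)) + I) = 1/(3*(1 + 2*(3/2))/2 - 9709) = 1/(3*(1 + 3)/2 - 9709) = 1/((3/2)*4 - 9709) = 1/(6 - 9709) = 1/(-9703) = -1/9703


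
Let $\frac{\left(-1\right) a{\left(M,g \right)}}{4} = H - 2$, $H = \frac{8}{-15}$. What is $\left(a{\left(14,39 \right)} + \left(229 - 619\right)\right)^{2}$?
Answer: $\frac{32467204}{225} \approx 1.443 \cdot 10^{5}$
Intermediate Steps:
$H = - \frac{8}{15}$ ($H = 8 \left(- \frac{1}{15}\right) = - \frac{8}{15} \approx -0.53333$)
$a{\left(M,g \right)} = \frac{152}{15}$ ($a{\left(M,g \right)} = - 4 \left(- \frac{8}{15} - 2\right) = \left(-4\right) \left(- \frac{38}{15}\right) = \frac{152}{15}$)
$\left(a{\left(14,39 \right)} + \left(229 - 619\right)\right)^{2} = \left(\frac{152}{15} + \left(229 - 619\right)\right)^{2} = \left(\frac{152}{15} - 390\right)^{2} = \left(- \frac{5698}{15}\right)^{2} = \frac{32467204}{225}$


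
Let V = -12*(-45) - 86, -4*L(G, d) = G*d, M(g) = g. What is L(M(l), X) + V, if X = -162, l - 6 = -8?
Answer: 373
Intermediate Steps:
l = -2 (l = 6 - 8 = -2)
L(G, d) = -G*d/4
V = 454 (V = 540 - 86 = 454)
L(M(l), X) + V = -1/4*(-2)*(-162) + 454 = -81 + 454 = 373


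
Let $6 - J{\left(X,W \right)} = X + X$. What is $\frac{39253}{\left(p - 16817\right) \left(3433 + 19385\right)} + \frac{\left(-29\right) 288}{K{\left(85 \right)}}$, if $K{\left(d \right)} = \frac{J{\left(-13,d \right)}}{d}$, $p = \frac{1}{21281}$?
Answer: $- \frac{181166362911585173}{8166164619168} \approx -22185.0$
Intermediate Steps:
$p = \frac{1}{21281} \approx 4.699 \cdot 10^{-5}$
$J{\left(X,W \right)} = 6 - 2 X$ ($J{\left(X,W \right)} = 6 - \left(X + X\right) = 6 - 2 X$)
$K{\left(d \right)} = \frac{32}{d}$ ($K{\left(d \right)} = \frac{6 - -26}{d} = \frac{6 + 26}{d} = \frac{32}{d}$)
$\frac{39253}{\left(p - 16817\right) \left(3433 + 19385\right)} + \frac{\left(-29\right) 288}{K{\left(85 \right)}} = \frac{39253}{\left(\frac{1}{21281} - 16817\right) \left(3433 + 19385\right)} + \frac{\left(-29\right) 288}{32 \cdot \frac{1}{85}} = \frac{39253}{\left(- \frac{357882576}{21281}\right) 22818} - \frac{8352}{32 \cdot \frac{1}{85}} = \frac{39253}{- \frac{8166164619168}{21281}} - \frac{8352}{\frac{32}{85}} = 39253 \left(- \frac{21281}{8166164619168}\right) - 22185 = - \frac{835343093}{8166164619168} - 22185 = - \frac{181166362911585173}{8166164619168}$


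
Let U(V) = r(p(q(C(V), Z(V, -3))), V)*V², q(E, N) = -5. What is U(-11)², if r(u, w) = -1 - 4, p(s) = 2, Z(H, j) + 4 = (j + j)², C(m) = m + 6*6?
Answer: 366025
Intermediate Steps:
C(m) = 36 + m (C(m) = m + 36 = 36 + m)
Z(H, j) = -4 + 4*j² (Z(H, j) = -4 + (j + j)² = -4 + (2*j)² = -4 + 4*j²)
r(u, w) = -5
U(V) = -5*V²
U(-11)² = (-5*(-11)²)² = (-5*121)² = (-605)² = 366025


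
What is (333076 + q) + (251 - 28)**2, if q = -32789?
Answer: 350016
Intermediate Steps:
(333076 + q) + (251 - 28)**2 = (333076 - 32789) + (251 - 28)**2 = 300287 + 223**2 = 300287 + 49729 = 350016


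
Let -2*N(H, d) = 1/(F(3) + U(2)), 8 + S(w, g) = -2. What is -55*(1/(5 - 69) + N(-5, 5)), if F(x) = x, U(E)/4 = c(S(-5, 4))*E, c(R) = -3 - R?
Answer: 5005/3776 ≈ 1.3255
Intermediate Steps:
S(w, g) = -10 (S(w, g) = -8 - 2 = -10)
U(E) = 28*E (U(E) = 4*((-3 - 1*(-10))*E) = 4*((-3 + 10)*E) = 4*(7*E) = 28*E)
N(H, d) = -1/118 (N(H, d) = -1/(2*(3 + 28*2)) = -1/(2*(3 + 56)) = -½/59 = -½*1/59 = -1/118)
-55*(1/(5 - 69) + N(-5, 5)) = -55*(1/(5 - 69) - 1/118) = -55*(1/(-64) - 1/118) = -55*(-1/64 - 1/118) = -55*(-91/3776) = 5005/3776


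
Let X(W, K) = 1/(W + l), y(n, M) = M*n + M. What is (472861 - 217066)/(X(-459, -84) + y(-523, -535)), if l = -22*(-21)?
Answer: 767385/837811 ≈ 0.91594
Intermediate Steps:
l = 462
y(n, M) = M + M*n
X(W, K) = 1/(462 + W) (X(W, K) = 1/(W + 462) = 1/(462 + W))
(472861 - 217066)/(X(-459, -84) + y(-523, -535)) = (472861 - 217066)/(1/(462 - 459) - 535*(1 - 523)) = 255795/(1/3 - 535*(-522)) = 255795/(1/3 + 279270) = 255795/(837811/3) = 255795*(3/837811) = 767385/837811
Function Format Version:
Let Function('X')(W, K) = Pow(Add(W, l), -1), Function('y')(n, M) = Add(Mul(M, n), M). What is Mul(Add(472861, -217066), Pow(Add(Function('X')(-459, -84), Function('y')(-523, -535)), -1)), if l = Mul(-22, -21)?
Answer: Rational(767385, 837811) ≈ 0.91594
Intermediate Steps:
l = 462
Function('y')(n, M) = Add(M, Mul(M, n))
Function('X')(W, K) = Pow(Add(462, W), -1) (Function('X')(W, K) = Pow(Add(W, 462), -1) = Pow(Add(462, W), -1))
Mul(Add(472861, -217066), Pow(Add(Function('X')(-459, -84), Function('y')(-523, -535)), -1)) = Mul(Add(472861, -217066), Pow(Add(Pow(Add(462, -459), -1), Mul(-535, Add(1, -523))), -1)) = Mul(255795, Pow(Add(Pow(3, -1), Mul(-535, -522)), -1)) = Mul(255795, Pow(Add(Rational(1, 3), 279270), -1)) = Mul(255795, Pow(Rational(837811, 3), -1)) = Mul(255795, Rational(3, 837811)) = Rational(767385, 837811)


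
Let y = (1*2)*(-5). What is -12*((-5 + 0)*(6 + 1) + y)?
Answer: 540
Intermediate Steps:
y = -10 (y = 2*(-5) = -10)
-12*((-5 + 0)*(6 + 1) + y) = -12*((-5 + 0)*(6 + 1) - 10) = -12*(-5*7 - 10) = -12*(-35 - 10) = -12*(-45) = 540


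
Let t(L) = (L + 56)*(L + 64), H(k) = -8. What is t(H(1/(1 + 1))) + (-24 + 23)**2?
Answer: 2689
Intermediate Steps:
t(L) = (56 + L)*(64 + L)
t(H(1/(1 + 1))) + (-24 + 23)**2 = (3584 + (-8)**2 + 120*(-8)) + (-24 + 23)**2 = (3584 + 64 - 960) + (-1)**2 = 2688 + 1 = 2689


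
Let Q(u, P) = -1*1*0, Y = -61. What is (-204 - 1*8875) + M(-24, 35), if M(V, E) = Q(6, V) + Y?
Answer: -9140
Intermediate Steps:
Q(u, P) = 0 (Q(u, P) = -1*0 = 0)
M(V, E) = -61 (M(V, E) = 0 - 61 = -61)
(-204 - 1*8875) + M(-24, 35) = (-204 - 1*8875) - 61 = (-204 - 8875) - 61 = -9079 - 61 = -9140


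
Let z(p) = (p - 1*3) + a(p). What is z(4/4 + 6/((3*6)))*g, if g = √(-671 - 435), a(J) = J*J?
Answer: I*√1106/9 ≈ 3.6952*I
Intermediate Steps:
a(J) = J²
z(p) = -3 + p + p² (z(p) = (p - 1*3) + p² = (p - 3) + p² = (-3 + p) + p² = -3 + p + p²)
g = I*√1106 (g = √(-1106) = I*√1106 ≈ 33.257*I)
z(4/4 + 6/((3*6)))*g = (-3 + (4/4 + 6/((3*6))) + (4/4 + 6/((3*6)))²)*(I*√1106) = (-3 + (4*(¼) + 6/18) + (4*(¼) + 6/18)²)*(I*√1106) = (-3 + (1 + 6*(1/18)) + (1 + 6*(1/18))²)*(I*√1106) = (-3 + (1 + ⅓) + (1 + ⅓)²)*(I*√1106) = (-3 + 4/3 + (4/3)²)*(I*√1106) = (-3 + 4/3 + 16/9)*(I*√1106) = (I*√1106)/9 = I*√1106/9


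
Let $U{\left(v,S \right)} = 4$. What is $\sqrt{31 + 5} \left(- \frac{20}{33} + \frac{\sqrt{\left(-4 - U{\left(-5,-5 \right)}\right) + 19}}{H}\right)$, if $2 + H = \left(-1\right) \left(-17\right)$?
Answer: $- \frac{40}{11} + \frac{2 \sqrt{11}}{5} \approx -2.3097$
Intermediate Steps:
$H = 15$ ($H = -2 - -17 = -2 + 17 = 15$)
$\sqrt{31 + 5} \left(- \frac{20}{33} + \frac{\sqrt{\left(-4 - U{\left(-5,-5 \right)}\right) + 19}}{H}\right) = \sqrt{31 + 5} \left(- \frac{20}{33} + \frac{\sqrt{\left(-4 - 4\right) + 19}}{15}\right) = \sqrt{36} \left(\left(-20\right) \frac{1}{33} + \sqrt{\left(-4 - 4\right) + 19} \cdot \frac{1}{15}\right) = 6 \left(- \frac{20}{33} + \sqrt{-8 + 19} \cdot \frac{1}{15}\right) = 6 \left(- \frac{20}{33} + \sqrt{11} \cdot \frac{1}{15}\right) = 6 \left(- \frac{20}{33} + \frac{\sqrt{11}}{15}\right) = - \frac{40}{11} + \frac{2 \sqrt{11}}{5}$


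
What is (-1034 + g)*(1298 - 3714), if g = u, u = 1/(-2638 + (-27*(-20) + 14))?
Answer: 1301533628/521 ≈ 2.4981e+6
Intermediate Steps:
u = -1/2084 (u = 1/(-2638 + (540 + 14)) = 1/(-2638 + 554) = 1/(-2084) = -1/2084 ≈ -0.00047985)
g = -1/2084 ≈ -0.00047985
(-1034 + g)*(1298 - 3714) = (-1034 - 1/2084)*(1298 - 3714) = -2154857/2084*(-2416) = 1301533628/521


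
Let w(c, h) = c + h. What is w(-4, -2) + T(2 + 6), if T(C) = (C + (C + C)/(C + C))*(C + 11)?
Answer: 165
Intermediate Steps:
T(C) = (1 + C)*(11 + C) (T(C) = (C + (2*C)/((2*C)))*(11 + C) = (C + (2*C)*(1/(2*C)))*(11 + C) = (C + 1)*(11 + C) = (1 + C)*(11 + C))
w(-4, -2) + T(2 + 6) = (-4 - 2) + (11 + (2 + 6)² + 12*(2 + 6)) = -6 + (11 + 8² + 12*8) = -6 + (11 + 64 + 96) = -6 + 171 = 165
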